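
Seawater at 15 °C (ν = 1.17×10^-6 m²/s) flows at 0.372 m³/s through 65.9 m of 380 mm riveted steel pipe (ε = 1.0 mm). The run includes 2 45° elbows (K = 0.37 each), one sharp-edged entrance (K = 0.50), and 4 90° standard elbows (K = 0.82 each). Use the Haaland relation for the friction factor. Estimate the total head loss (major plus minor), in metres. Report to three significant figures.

H_L ≈ 4.89 m

V = 4Q/(πD²) = 3.280 m/s; V²/2g = 0.5484 m
Re = 1.07×10^6, ε/D = 0.00263 → f = 0.02540 (Haaland)
Major: h_f = f(L/D)·V²/2g = 0.02540·173.4·0.5484 = 2.416 m
Minor: ΣK = 4.52; h_m = ΣK·V²/2g = 2.479 m
Total H_L = 2.416 + 2.479 = 4.895 m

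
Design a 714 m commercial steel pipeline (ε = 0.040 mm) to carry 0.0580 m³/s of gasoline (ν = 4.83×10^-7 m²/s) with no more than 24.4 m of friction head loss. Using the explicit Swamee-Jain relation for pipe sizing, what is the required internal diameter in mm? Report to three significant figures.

Swamee-Jain (Type III): D = 0.66·[ε^1.25·(LQ²/(gh_f))^4.75 + ν·Q^9.4·(L/(gh_f))^5.2]^0.04
LQ²/(gh_f) = 0.01003; L/(gh_f) = 2.983
Term 1 = ε^1.25·(…)^4.75 = 1.02×10^-15; Term 2 = ν·Q^9.4·(…)^5.2 = 3.38×10^-16
D = 0.66·(1.02×10^-15 + 3.38×10^-16)^0.04 = 0.1678 m = 168 mm
Check: V = 2.62 m/s, Re = 9.11×10^5, f = 0.01525, h_f = 22.7 m ≈ 24.4 m ✓

D ≈ 168 mm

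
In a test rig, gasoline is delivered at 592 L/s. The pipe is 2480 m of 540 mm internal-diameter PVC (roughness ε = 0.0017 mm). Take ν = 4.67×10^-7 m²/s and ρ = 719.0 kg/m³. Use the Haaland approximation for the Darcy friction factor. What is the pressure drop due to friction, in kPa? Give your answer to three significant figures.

V = 4Q/(πD²) = 4·0.592/(π·0.540²) = 2.585 m/s
Re = VD/ν = 2.585·0.540/4.67×10^-7 = 2.99×10^6 → turbulent
ε/D = 0.0017/540 = 3.15×10^-6
Haaland: f = 0.009829
h_f = f(L/D)V²/(2g) = 0.009829·(2480/0.540)·2.585²/(2·9.81) = 15.37 m
Δp = ρg·h_f = 719.0·9.81·15.37 = 108.4 kPa

Δp ≈ 108 kPa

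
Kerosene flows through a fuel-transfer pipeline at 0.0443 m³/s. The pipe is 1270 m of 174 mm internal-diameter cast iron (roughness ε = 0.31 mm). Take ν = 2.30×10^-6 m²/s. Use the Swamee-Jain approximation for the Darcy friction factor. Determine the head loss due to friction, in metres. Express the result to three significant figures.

h_f ≈ 31.3 m

V = 4Q/(πD²) = 4·0.0443/(π·0.174²) = 1.863 m/s
Re = VD/ν = 1.863·0.174/2.30×10^-6 = 1.41×10^5 → turbulent
ε/D = 0.31/174 = 0.00178
Swamee-Jain: f = 0.02424
h_f = f(L/D)V²/(2g) = 0.02424·(1270/0.174)·1.863²/(2·9.81) = 31.30 m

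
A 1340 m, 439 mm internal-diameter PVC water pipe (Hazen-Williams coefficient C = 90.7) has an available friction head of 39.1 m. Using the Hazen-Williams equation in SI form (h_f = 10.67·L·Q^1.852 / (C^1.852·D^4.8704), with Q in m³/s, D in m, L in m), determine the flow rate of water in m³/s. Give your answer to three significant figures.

Rearranging: Q = [h_f·C^1.852·D^4.8704 / (10.67·L)]^(1/1.852)
Q = [39.1·90.7^1.852·0.439^4.8704 / (10.67·1340)]^0.540 = 0.4299 m³/s

Q ≈ 0.430 m³/s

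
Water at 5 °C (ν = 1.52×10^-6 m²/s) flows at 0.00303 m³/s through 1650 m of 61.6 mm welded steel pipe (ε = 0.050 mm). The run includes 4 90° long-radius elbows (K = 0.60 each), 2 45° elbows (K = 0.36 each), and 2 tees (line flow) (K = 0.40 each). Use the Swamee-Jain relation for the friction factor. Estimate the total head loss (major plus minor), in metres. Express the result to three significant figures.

V = 4Q/(πD²) = 1.017 m/s; V²/2g = 0.05268 m
Re = 4.12×10^4, ε/D = 8.12×10^-4 → f = 0.02433 (Swamee-Jain)
Major: h_f = f(L/D)·V²/2g = 0.02433·26786·0.05268 = 34.33 m
Minor: ΣK = 3.92; h_m = ΣK·V²/2g = 0.2065 m
Total H_L = 34.33 + 0.2065 = 34.53 m

H_L ≈ 34.5 m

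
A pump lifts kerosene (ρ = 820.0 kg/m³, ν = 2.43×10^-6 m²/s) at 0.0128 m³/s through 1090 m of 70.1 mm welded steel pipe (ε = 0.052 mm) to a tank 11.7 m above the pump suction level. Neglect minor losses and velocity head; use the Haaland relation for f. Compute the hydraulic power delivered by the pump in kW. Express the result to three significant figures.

V = 4Q/(πD²) = 3.317 m/s; Re = 9.57×10^4; ε/D = 7.42×10^-4; f = 0.02113
h_f = f(L/D)V²/2g = 184.2 m
Total head H = z + h_f = 11.7 + 184.2 = 195.9 m
P_hyd = ρgQH = 820.0·9.81·0.0128·195.9 = 20.17 kW

P_hyd ≈ 20.2 kW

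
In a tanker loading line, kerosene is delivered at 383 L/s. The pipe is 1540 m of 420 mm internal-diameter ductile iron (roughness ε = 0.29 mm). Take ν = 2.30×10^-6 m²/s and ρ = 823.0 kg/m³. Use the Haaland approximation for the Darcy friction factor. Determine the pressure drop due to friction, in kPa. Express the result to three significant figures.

V = 4Q/(πD²) = 4·0.383/(π·0.420²) = 2.764 m/s
Re = VD/ν = 2.764·0.420/2.30×10^-6 = 5.05×10^5 → turbulent
ε/D = 0.29/420 = 6.90×10^-4
Haaland: f = 0.01868
h_f = f(L/D)V²/(2g) = 0.01868·(1540/0.420)·2.764²/(2·9.81) = 26.69 m
Δp = ρg·h_f = 823.0·9.81·26.69 = 215.4 kPa

Δp ≈ 215 kPa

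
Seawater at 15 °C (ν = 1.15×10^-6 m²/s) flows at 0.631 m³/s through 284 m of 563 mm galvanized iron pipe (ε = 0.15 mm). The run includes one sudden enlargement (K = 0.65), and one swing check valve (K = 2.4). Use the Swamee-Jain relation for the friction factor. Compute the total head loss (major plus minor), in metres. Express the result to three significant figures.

H_L ≈ 3.53 m

V = 4Q/(πD²) = 2.535 m/s; V²/2g = 0.3275 m
Re = 1.24×10^6, ε/D = 2.66×10^-4 → f = 0.01530 (Swamee-Jain)
Major: h_f = f(L/D)·V²/2g = 0.01530·504.4·0.3275 = 2.528 m
Minor: ΣK = 3.05; h_m = ΣK·V²/2g = 0.9987 m
Total H_L = 2.528 + 0.9987 = 3.527 m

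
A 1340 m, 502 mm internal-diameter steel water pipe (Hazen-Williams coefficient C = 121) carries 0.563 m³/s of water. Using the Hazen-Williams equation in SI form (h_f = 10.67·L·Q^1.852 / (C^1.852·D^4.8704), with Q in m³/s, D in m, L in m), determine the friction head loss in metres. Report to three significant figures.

h_f = 10.67·1340·0.563^1.852 / (121^1.852·0.502^4.8704) = 19.66 m

h_f ≈ 19.7 m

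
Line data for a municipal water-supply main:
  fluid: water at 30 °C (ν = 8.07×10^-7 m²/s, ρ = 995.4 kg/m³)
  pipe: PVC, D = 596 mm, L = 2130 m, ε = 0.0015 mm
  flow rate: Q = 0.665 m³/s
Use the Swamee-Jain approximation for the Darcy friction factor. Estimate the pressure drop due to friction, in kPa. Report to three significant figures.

Δp ≈ 108 kPa

V = 4Q/(πD²) = 4·0.665/(π·0.596²) = 2.384 m/s
Re = VD/ν = 2.384·0.596/8.07×10^-7 = 1.76×10^6 → turbulent
ε/D = 0.0015/596 = 2.52×10^-6
Swamee-Jain: f = 0.01067
h_f = f(L/D)V²/(2g) = 0.01067·(2130/0.596)·2.384²/(2·9.81) = 11.04 m
Δp = ρg·h_f = 995.4·9.81·11.04 = 107.8 kPa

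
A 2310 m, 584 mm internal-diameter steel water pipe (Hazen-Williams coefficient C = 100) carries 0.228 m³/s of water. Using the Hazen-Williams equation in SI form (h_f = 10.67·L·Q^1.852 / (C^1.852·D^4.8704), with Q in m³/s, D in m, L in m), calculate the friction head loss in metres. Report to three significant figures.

h_f = 10.67·2310·0.228^1.852 / (100^1.852·0.584^4.8704) = 4.328 m

h_f ≈ 4.33 m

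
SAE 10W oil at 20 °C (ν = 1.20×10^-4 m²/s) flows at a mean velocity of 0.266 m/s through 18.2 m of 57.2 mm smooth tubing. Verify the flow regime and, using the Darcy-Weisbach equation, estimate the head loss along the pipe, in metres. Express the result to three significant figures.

h_f ≈ 0.579 m

Re = VD/ν = 0.266·0.05720/1.20×10^-4 = 127 → laminar (Re < 2300)
f = 64/Re = 0.5048
h_f = f(L/D)V²/(2g) = 0.5048·(18.2/0.05720)·0.266²/(2·9.81) = 0.5792 m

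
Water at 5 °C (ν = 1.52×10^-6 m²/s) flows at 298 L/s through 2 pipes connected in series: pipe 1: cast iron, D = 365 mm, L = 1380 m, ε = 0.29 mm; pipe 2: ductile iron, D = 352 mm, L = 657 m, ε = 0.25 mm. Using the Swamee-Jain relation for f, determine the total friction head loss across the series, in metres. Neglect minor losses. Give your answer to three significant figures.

Pipe 1: V = 2.848 m/s, Re = 6.84×10^5, ε/D = 7.95×10^-4, f = 0.01921, h_1 = f(L/D)V²/2g = 30.03 m
Pipe 2: V = 3.062 m/s, Re = 7.09×10^5, ε/D = 7.10×10^-4, f = 0.01875, h_2 = f(L/D)V²/2g = 16.73 m
Series → Q common, losses add: H = Σh = 46.75 m

H ≈ 46.8 m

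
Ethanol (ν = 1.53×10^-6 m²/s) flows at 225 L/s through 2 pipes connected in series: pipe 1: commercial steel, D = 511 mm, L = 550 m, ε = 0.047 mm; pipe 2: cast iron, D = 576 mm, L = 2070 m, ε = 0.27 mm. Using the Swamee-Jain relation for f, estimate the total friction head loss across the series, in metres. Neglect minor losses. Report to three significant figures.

H ≈ 3.45 m

Pipe 1: V = 1.097 m/s, Re = 3.66×10^5, ε/D = 9.20×10^-5, f = 0.01494, h_1 = f(L/D)V²/2g = 0.9868 m
Pipe 2: V = 0.8635 m/s, Re = 3.25×10^5, ε/D = 4.69×10^-4, f = 0.01804, h_2 = f(L/D)V²/2g = 2.464 m
Series → Q common, losses add: H = Σh = 3.451 m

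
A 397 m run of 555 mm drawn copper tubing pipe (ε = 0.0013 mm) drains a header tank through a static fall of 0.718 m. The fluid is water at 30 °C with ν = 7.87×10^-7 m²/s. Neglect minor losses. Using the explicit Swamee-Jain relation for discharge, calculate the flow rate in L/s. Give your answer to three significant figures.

Q ≈ 311 L/s

Swamee-Jain (Type II): Q = -0.965·√(gD⁵h_f/L)·ln[ε/(3.7D) + √(3.17ν²L/(gD³h_f))]
√(gD⁵h_f/L) = √(9.81·0.555⁵·0.718/397) = 0.03057
ε/(3.7D) = 6.33×10^-7; √(3.17ν²L/(gD³h_f)) = 2.54×10^-5
Q = -0.965·0.03057·ln(2.608×10^-5) = 0.3113 m³/s
Check: V = 1.29 m/s, Re = 9.07×10^5, f = 0.01185, h_f = 0.716 m ≈ 0.718 m ✓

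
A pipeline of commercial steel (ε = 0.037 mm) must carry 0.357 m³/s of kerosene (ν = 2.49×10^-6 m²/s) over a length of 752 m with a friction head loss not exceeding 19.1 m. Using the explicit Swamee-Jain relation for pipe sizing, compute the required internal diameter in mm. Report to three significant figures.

D ≈ 363 mm

Swamee-Jain (Type III): D = 0.66·[ε^1.25·(LQ²/(gh_f))^4.75 + ν·Q^9.4·(L/(gh_f))^5.2]^0.04
LQ²/(gh_f) = 0.5115; L/(gh_f) = 4.013
Term 1 = ε^1.25·(…)^4.75 = 1.19×10^-7; Term 2 = ν·Q^9.4·(…)^5.2 = 2.14×10^-7
D = 0.66·(1.19×10^-7 + 2.14×10^-7)^0.04 = 0.3635 m = 363 mm
Check: V = 3.44 m/s, Re = 5.02×10^5, f = 0.01448, h_f = 18.1 m ≈ 19.1 m ✓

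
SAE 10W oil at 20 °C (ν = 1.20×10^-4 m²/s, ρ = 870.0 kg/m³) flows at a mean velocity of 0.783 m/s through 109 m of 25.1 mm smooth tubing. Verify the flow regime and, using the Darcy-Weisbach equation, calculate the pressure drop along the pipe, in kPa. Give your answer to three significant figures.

Re = VD/ν = 0.783·0.02510/1.20×10^-4 = 164 → laminar (Re < 2300)
f = 64/Re = 0.3908
h_f = f(L/D)V²/(2g) = 0.3908·(109/0.02510)·0.783²/(2·9.81) = 53.03 m
Δp = ρg·h_f = 870.0·9.81·53.03 = 452.6 kPa

Δp ≈ 453 kPa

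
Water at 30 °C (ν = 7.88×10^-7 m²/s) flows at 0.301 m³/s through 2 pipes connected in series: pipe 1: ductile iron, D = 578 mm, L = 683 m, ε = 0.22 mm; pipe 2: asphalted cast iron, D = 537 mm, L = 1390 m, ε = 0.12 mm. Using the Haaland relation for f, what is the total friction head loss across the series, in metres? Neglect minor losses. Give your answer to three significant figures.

H ≈ 4.78 m

Pipe 1: V = 1.147 m/s, Re = 8.41×10^5, ε/D = 3.81×10^-4, f = 0.01638, h_1 = f(L/D)V²/2g = 1.298 m
Pipe 2: V = 1.329 m/s, Re = 9.06×10^5, ε/D = 2.23×10^-4, f = 0.01493, h_2 = f(L/D)V²/2g = 3.478 m
Series → Q common, losses add: H = Σh = 4.777 m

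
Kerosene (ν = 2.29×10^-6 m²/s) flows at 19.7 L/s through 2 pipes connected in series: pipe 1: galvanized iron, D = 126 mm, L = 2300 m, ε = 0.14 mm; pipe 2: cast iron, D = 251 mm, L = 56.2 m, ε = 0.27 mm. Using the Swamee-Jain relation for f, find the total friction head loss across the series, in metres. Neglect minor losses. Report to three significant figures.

Pipe 1: V = 1.580 m/s, Re = 8.69×10^4, ε/D = 0.00111, f = 0.02302, h_1 = f(L/D)V²/2g = 53.45 m
Pipe 2: V = 0.3981 m/s, Re = 4.36×10^4, ε/D = 0.00108, f = 0.02485, h_2 = f(L/D)V²/2g = 0.04496 m
Series → Q common, losses add: H = Σh = 53.50 m

H ≈ 53.5 m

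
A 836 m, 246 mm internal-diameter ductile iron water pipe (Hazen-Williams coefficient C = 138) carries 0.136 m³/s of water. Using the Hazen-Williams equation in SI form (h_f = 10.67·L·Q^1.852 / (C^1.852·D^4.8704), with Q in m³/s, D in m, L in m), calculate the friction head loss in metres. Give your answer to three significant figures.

h_f ≈ 22.3 m

h_f = 10.67·836·0.136^1.852 / (138^1.852·0.246^4.8704) = 22.34 m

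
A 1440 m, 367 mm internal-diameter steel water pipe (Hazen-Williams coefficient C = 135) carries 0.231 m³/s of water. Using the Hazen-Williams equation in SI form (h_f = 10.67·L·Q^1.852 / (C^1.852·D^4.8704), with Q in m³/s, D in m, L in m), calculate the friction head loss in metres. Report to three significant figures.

h_f = 10.67·1440·0.231^1.852 / (135^1.852·0.367^4.8704) = 15.23 m

h_f ≈ 15.2 m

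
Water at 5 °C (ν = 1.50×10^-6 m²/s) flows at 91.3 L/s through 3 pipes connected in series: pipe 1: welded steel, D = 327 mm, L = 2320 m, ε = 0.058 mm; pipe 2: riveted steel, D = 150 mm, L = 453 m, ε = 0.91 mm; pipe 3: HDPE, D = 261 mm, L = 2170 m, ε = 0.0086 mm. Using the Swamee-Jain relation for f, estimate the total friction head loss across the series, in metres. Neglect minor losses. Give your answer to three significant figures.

H ≈ 159 m

Pipe 1: V = 1.087 m/s, Re = 2.37×10^5, ε/D = 1.77×10^-4, f = 0.01660, h_1 = f(L/D)V²/2g = 7.092 m
Pipe 2: V = 5.167 m/s, Re = 5.17×10^5, ε/D = 0.00607, f = 0.03248, h_2 = f(L/D)V²/2g = 133.4 m
Pipe 3: V = 1.706 m/s, Re = 2.97×10^5, ε/D = 3.30×10^-5, f = 0.01478, h_3 = f(L/D)V²/2g = 18.24 m
Series → Q common, losses add: H = Σh = 158.8 m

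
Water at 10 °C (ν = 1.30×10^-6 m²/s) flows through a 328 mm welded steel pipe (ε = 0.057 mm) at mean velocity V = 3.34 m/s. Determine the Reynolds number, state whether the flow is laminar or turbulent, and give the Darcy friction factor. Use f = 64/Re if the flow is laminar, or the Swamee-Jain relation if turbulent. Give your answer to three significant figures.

Re = VD/ν = 3.340·0.328/1.30×10^-6 = 8.43×10^5
Re > 4000 → turbulent; ε/D = 1.74×10^-4
Swamee-Jain: f = 0.01464

Re ≈ 8.43×10^5; turbulent; f ≈ 0.0146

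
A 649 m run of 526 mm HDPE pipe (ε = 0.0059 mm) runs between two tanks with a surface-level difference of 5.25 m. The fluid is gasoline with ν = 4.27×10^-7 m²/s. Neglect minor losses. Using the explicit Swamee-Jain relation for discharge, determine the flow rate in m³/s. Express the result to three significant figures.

Swamee-Jain (Type II): Q = -0.965·√(gD⁵h_f/L)·ln[ε/(3.7D) + √(3.17ν²L/(gD³h_f))]
√(gD⁵h_f/L) = √(9.81·0.526⁵·5.25/649) = 0.05653
ε/(3.7D) = 3.03×10^-6; √(3.17ν²L/(gD³h_f)) = 7.07×10^-6
Q = -0.965·0.05653·ln(1.011×10^-5) = 0.6274 m³/s
Check: V = 2.89 m/s, Re = 3.56×10^6, f = 0.01006, h_f = 5.27 m ≈ 5.25 m ✓

Q ≈ 0.627 m³/s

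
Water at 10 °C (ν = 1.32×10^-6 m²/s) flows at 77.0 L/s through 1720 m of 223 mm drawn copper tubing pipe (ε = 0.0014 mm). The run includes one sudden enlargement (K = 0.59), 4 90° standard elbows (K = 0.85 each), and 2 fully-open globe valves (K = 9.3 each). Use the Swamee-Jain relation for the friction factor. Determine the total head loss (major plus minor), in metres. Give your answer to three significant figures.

H_L ≈ 26.1 m

V = 4Q/(πD²) = 1.971 m/s; V²/2g = 0.1981 m
Re = 3.33×10^5, ε/D = 6.28×10^-6 → f = 0.01418 (Swamee-Jain)
Major: h_f = f(L/D)·V²/2g = 0.01418·7713·0.1981 = 21.66 m
Minor: ΣK = 22.6; h_m = ΣK·V²/2g = 4.475 m
Total H_L = 21.66 + 4.475 = 26.13 m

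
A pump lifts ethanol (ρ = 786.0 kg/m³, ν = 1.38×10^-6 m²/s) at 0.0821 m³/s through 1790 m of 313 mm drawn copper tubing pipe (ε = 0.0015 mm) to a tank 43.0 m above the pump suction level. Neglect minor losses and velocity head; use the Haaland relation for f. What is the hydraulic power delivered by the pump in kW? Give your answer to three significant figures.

V = 4Q/(πD²) = 1.067 m/s; Re = 2.42×10^5; ε/D = 4.79×10^-6; f = 0.01497
h_f = f(L/D)V²/2g = 4.968 m
Total head H = z + h_f = 43.0 + 4.968 = 47.97 m
P_hyd = ρgQH = 786.0·9.81·0.0821·47.97 = 30.37 kW

P_hyd ≈ 30.4 kW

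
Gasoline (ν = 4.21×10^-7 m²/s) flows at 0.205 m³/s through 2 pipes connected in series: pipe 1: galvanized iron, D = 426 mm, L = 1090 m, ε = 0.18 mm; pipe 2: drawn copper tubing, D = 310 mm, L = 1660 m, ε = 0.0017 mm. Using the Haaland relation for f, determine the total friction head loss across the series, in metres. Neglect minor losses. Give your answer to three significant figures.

H ≈ 25.6 m

Pipe 1: V = 1.438 m/s, Re = 1.46×10^6, ε/D = 4.23×10^-4, f = 0.01646, h_1 = f(L/D)V²/2g = 4.442 m
Pipe 2: V = 2.716 m/s, Re = 2.00×10^6, ε/D = 5.48×10^-6, f = 0.01050, h_2 = f(L/D)V²/2g = 21.14 m
Series → Q common, losses add: H = Σh = 25.58 m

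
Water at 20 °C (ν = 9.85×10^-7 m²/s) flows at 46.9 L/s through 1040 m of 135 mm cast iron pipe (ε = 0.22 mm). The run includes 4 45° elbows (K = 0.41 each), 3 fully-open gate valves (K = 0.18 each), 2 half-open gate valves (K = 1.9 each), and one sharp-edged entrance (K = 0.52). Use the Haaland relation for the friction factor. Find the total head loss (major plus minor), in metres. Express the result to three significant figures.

H_L ≈ 99.0 m

V = 4Q/(πD²) = 3.277 m/s; V²/2g = 0.5472 m
Re = 4.49×10^5, ε/D = 0.00163 → f = 0.02265 (Haaland)
Major: h_f = f(L/D)·V²/2g = 0.02265·7704·0.5472 = 95.49 m
Minor: ΣK = 6.50; h_m = ΣK·V²/2g = 3.557 m
Total H_L = 95.49 + 3.557 = 99.04 m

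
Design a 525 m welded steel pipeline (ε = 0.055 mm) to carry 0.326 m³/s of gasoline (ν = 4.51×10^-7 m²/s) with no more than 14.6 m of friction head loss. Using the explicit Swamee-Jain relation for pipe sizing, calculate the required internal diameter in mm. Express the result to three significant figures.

D ≈ 340 mm

Swamee-Jain (Type III): D = 0.66·[ε^1.25·(LQ²/(gh_f))^4.75 + ν·Q^9.4·(L/(gh_f))^5.2]^0.04
LQ²/(gh_f) = 0.3896; L/(gh_f) = 3.666
Term 1 = ε^1.25·(…)^4.75 = 5.38×10^-8; Term 2 = ν·Q^9.4·(…)^5.2 = 1.03×10^-8
D = 0.66·(5.38×10^-8 + 1.03×10^-8)^0.04 = 0.3403 m = 340 mm
Check: V = 3.59 m/s, Re = 2.70×10^6, f = 0.01368, h_f = 13.8 m ≈ 14.6 m ✓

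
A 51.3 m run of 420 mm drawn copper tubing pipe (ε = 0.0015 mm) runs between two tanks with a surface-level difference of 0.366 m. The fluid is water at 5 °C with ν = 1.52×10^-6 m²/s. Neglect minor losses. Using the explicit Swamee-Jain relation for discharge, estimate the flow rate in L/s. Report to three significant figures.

Q ≈ 297 L/s

Swamee-Jain (Type II): Q = -0.965·√(gD⁵h_f/L)·ln[ε/(3.7D) + √(3.17ν²L/(gD³h_f))]
√(gD⁵h_f/L) = √(9.81·0.420⁵·0.366/51.3) = 0.03024
ε/(3.7D) = 9.65×10^-7; √(3.17ν²L/(gD³h_f)) = 3.76×10^-5
Q = -0.965·0.03024·ln(3.855×10^-5) = 0.2966 m³/s
Check: V = 2.14 m/s, Re = 5.92×10^5, f = 0.01277, h_f = 0.364 m ≈ 0.366 m ✓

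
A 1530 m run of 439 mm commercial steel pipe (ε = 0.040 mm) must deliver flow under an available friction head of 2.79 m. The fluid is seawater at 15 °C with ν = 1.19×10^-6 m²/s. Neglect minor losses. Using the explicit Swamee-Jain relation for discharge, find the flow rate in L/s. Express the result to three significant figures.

Q ≈ 156 L/s

Swamee-Jain (Type II): Q = -0.965·√(gD⁵h_f/L)·ln[ε/(3.7D) + √(3.17ν²L/(gD³h_f))]
√(gD⁵h_f/L) = √(9.81·0.439⁵·2.79/1530) = 0.01708
ε/(3.7D) = 2.46×10^-5; √(3.17ν²L/(gD³h_f)) = 5.45×10^-5
Q = -0.965·0.01708·ln(7.909×10^-5) = 0.1557 m³/s
Check: V = 1.03 m/s, Re = 3.79×10^5, f = 0.01487, h_f = 2.79 m ≈ 2.79 m ✓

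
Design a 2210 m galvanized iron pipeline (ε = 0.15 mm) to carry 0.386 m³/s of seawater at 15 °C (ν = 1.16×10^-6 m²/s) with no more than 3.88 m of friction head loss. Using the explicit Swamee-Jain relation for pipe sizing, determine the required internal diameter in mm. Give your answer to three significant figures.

D ≈ 650 mm

Swamee-Jain (Type III): D = 0.66·[ε^1.25·(LQ²/(gh_f))^4.75 + ν·Q^9.4·(L/(gh_f))^5.2]^0.04
LQ²/(gh_f) = 8.651; L/(gh_f) = 58.06
Term 1 = ε^1.25·(…)^4.75 = 0.469; Term 2 = ν·Q^9.4·(…)^5.2 = 0.224
D = 0.66·(0.469 + 0.224)^0.04 = 0.6504 m = 650 mm
Check: V = 1.16 m/s, Re = 6.51×10^5, f = 0.01549, h_f = 3.62 m ≈ 3.88 m ✓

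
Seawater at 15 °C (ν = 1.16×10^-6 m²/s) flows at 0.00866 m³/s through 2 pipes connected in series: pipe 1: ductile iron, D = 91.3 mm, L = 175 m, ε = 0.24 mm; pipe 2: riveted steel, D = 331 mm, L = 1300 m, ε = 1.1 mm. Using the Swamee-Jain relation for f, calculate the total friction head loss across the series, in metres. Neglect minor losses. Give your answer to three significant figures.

Pipe 1: V = 1.323 m/s, Re = 1.04×10^5, ε/D = 0.00263, f = 0.02683, h_1 = f(L/D)V²/2g = 4.585 m
Pipe 2: V = 0.1006 m/s, Re = 2.87×10^4, ε/D = 0.00332, f = 0.03107, h_2 = f(L/D)V²/2g = 0.06299 m
Series → Q common, losses add: H = Σh = 4.648 m

H ≈ 4.65 m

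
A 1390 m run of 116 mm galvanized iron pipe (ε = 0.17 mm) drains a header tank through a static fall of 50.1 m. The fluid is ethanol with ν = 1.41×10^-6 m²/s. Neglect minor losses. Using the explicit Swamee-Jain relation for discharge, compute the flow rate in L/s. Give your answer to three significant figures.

Q ≈ 20.0 L/s

Swamee-Jain (Type II): Q = -0.965·√(gD⁵h_f/L)·ln[ε/(3.7D) + √(3.17ν²L/(gD³h_f))]
√(gD⁵h_f/L) = √(9.81·0.116⁵·50.1/1390) = 0.002725
ε/(3.7D) = 3.96×10^-4; √(3.17ν²L/(gD³h_f)) = 1.07×10^-4
Q = -0.965·0.002725·ln(5.029×10^-4) = 0.01997 m³/s
Check: V = 1.89 m/s, Re = 1.55×10^5, f = 0.02316, h_f = 50.5 m ≈ 50.1 m ✓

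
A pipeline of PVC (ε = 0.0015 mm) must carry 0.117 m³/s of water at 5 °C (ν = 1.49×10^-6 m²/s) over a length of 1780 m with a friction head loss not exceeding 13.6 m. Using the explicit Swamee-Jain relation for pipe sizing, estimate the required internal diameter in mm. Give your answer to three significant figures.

D ≈ 295 mm

Swamee-Jain (Type III): D = 0.66·[ε^1.25·(LQ²/(gh_f))^4.75 + ν·Q^9.4·(L/(gh_f))^5.2]^0.04
LQ²/(gh_f) = 0.1826; L/(gh_f) = 13.34
Term 1 = ε^1.25·(…)^4.75 = 1.63×10^-11; Term 2 = ν·Q^9.4·(…)^5.2 = 1.84×10^-9
D = 0.66·(1.63×10^-11 + 1.84×10^-9)^0.04 = 0.2953 m = 295 mm
Check: V = 1.71 m/s, Re = 3.39×10^5, f = 0.01412, h_f = 12.7 m ≈ 13.6 m ✓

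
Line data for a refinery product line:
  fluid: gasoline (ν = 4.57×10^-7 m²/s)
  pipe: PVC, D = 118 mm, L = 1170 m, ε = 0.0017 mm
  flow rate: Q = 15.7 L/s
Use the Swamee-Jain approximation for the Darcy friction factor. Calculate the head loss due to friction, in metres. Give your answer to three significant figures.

V = 4Q/(πD²) = 4·0.0157/(π·0.118²) = 1.436 m/s
Re = VD/ν = 1.436·0.118/4.57×10^-7 = 3.71×10^5 → turbulent
ε/D = 0.0017/118 = 1.44×10^-5
Swamee-Jain: f = 0.01401
h_f = f(L/D)V²/(2g) = 0.01401·(1170/0.118)·1.436²/(2·9.81) = 14.60 m

h_f ≈ 14.6 m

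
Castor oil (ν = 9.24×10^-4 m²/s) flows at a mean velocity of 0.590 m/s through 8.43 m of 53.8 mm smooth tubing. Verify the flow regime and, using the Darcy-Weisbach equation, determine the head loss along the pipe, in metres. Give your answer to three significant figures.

Re = VD/ν = 0.590·0.05380/9.24×10^-4 = 34.4 → laminar (Re < 2300)
f = 64/Re = 1.863
h_f = f(L/D)V²/(2g) = 1.863·(8.43/0.05380)·0.590²/(2·9.81) = 5.179 m

h_f ≈ 5.18 m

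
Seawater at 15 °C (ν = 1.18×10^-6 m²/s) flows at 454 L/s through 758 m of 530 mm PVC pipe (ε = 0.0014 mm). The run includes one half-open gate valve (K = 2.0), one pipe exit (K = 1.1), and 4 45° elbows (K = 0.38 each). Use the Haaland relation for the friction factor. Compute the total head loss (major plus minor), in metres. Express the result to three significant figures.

V = 4Q/(πD²) = 2.058 m/s; V²/2g = 0.2158 m
Re = 9.24×10^5, ε/D = 2.64×10^-6 → f = 0.01178 (Haaland)
Major: h_f = f(L/D)·V²/2g = 0.01178·1430·0.2158 = 3.637 m
Minor: ΣK = 4.62; h_m = ΣK·V²/2g = 0.9972 m
Total H_L = 3.637 + 0.9972 = 4.634 m

H_L ≈ 4.63 m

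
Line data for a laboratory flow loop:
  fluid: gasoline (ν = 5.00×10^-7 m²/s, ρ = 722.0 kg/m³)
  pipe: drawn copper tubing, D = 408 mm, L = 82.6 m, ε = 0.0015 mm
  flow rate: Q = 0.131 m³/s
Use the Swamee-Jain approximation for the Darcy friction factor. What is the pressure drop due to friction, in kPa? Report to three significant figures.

Δp ≈ 0.887 kPa

V = 4Q/(πD²) = 4·0.131/(π·0.408²) = 1.002 m/s
Re = VD/ν = 1.002·0.408/5.00×10^-7 = 8.18×10^5 → turbulent
ε/D = 0.0015/408 = 3.68×10^-6
Swamee-Jain: f = 0.01209
h_f = f(L/D)V²/(2g) = 0.01209·(82.6/0.408)·1.002²/(2·9.81) = 0.1253 m
Δp = ρg·h_f = 722.0·9.81·0.1253 = 0.8873 kPa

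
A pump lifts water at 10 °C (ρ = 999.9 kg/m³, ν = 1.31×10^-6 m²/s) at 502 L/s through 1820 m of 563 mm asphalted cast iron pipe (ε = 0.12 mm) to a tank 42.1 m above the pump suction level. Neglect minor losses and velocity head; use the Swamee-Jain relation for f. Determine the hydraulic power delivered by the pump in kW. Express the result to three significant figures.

P_hyd ≈ 257 kW

V = 4Q/(πD²) = 2.016 m/s; Re = 8.67×10^5; ε/D = 2.13×10^-4; f = 0.01503
h_f = f(L/D)V²/2g = 10.07 m
Total head H = z + h_f = 42.1 + 10.07 = 52.17 m
P_hyd = ρgQH = 999.9·9.81·0.502·52.17 = 256.9 kW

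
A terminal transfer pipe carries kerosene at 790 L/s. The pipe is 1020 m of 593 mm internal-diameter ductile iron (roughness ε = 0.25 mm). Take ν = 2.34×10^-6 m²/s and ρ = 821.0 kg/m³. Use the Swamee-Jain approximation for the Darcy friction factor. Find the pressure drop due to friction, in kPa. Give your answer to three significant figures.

V = 4Q/(πD²) = 4·0.790/(π·0.593²) = 2.860 m/s
Re = VD/ν = 2.860·0.593/2.34×10^-6 = 7.25×10^5 → turbulent
ε/D = 0.25/593 = 4.22×10^-4
Swamee-Jain: f = 0.01695
h_f = f(L/D)V²/(2g) = 0.01695·(1020/0.593)·2.860²/(2·9.81) = 12.16 m
Δp = ρg·h_f = 821.0·9.81·12.16 = 97.94 kPa

Δp ≈ 97.9 kPa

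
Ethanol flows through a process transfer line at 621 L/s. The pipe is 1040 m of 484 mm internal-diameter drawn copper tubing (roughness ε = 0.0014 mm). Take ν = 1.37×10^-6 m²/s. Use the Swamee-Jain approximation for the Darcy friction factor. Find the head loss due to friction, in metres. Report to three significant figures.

V = 4Q/(πD²) = 4·0.621/(π·0.484²) = 3.375 m/s
Re = VD/ν = 3.375·0.484/1.37×10^-6 = 1.19×10^6 → turbulent
ε/D = 0.0014/484 = 2.89×10^-6
Swamee-Jain: f = 0.01135
h_f = f(L/D)V²/(2g) = 0.01135·(1040/0.484)·3.375²/(2·9.81) = 14.16 m

h_f ≈ 14.2 m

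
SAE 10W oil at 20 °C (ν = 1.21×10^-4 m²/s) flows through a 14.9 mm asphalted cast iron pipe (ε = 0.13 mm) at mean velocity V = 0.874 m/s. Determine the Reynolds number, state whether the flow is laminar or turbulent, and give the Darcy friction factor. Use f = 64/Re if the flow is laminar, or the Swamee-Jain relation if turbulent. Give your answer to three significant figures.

Re ≈ 108; laminar; f = 64/Re ≈ 0.595

Re = VD/ν = 0.8740·0.0149/1.21×10^-4 = 108
Re < 2300 → laminar → f = 64/Re = 0.5947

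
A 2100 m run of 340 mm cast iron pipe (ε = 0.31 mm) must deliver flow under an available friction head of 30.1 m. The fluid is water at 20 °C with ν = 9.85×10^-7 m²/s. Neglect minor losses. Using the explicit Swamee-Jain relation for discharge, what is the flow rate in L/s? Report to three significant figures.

Q ≈ 200 L/s

Swamee-Jain (Type II): Q = -0.965·√(gD⁵h_f/L)·ln[ε/(3.7D) + √(3.17ν²L/(gD³h_f))]
√(gD⁵h_f/L) = √(9.81·0.340⁵·30.1/2100) = 0.02528
ε/(3.7D) = 2.46×10^-4; √(3.17ν²L/(gD³h_f)) = 2.36×10^-5
Q = -0.965·0.02528·ln(2.700×10^-4) = 0.2004 m³/s
Check: V = 2.21 m/s, Re = 7.62×10^5, f = 0.01973, h_f = 30.3 m ≈ 30.1 m ✓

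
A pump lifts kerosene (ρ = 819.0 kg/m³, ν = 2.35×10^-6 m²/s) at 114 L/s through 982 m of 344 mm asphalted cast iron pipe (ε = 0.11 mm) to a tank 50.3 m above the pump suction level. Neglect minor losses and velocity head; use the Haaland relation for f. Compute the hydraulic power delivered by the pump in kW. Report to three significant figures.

V = 4Q/(πD²) = 1.227 m/s; Re = 1.80×10^5; ε/D = 3.20×10^-4; f = 0.01784
h_f = f(L/D)V²/2g = 3.906 m
Total head H = z + h_f = 50.3 + 3.906 = 54.21 m
P_hyd = ρgQH = 819.0·9.81·0.114·54.21 = 49.65 kW

P_hyd ≈ 49.6 kW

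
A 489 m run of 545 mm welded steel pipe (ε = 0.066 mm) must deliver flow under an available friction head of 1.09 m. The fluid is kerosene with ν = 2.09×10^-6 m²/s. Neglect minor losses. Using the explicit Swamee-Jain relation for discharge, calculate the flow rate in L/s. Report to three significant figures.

Swamee-Jain (Type II): Q = -0.965·√(gD⁵h_f/L)·ln[ε/(3.7D) + √(3.17ν²L/(gD³h_f))]
√(gD⁵h_f/L) = √(9.81·0.545⁵·1.09/489) = 0.03243
ε/(3.7D) = 3.27×10^-5; √(3.17ν²L/(gD³h_f)) = 6.25×10^-5
Q = -0.965·0.03243·ln(9.527×10^-5) = 0.2897 m³/s
Check: V = 1.24 m/s, Re = 3.24×10^5, f = 0.01548, h_f = 1.09 m ≈ 1.09 m ✓

Q ≈ 290 L/s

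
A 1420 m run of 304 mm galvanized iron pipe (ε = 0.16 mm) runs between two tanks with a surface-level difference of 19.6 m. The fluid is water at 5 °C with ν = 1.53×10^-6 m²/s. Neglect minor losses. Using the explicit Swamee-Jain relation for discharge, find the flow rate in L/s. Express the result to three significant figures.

Q ≈ 155 L/s

Swamee-Jain (Type II): Q = -0.965·√(gD⁵h_f/L)·ln[ε/(3.7D) + √(3.17ν²L/(gD³h_f))]
√(gD⁵h_f/L) = √(9.81·0.304⁵·19.6/1420) = 0.01875
ε/(3.7D) = 1.42×10^-4; √(3.17ν²L/(gD³h_f)) = 4.42×10^-5
Q = -0.965·0.01875·ln(1.864×10^-4) = 0.1554 m³/s
Check: V = 2.14 m/s, Re = 4.25×10^5, f = 0.01809, h_f = 19.7 m ≈ 19.6 m ✓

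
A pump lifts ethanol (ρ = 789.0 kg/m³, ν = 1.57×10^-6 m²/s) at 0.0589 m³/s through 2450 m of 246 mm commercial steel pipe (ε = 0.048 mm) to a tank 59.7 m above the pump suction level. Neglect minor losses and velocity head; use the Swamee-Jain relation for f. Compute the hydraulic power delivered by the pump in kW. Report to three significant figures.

P_hyd ≈ 33.3 kW

V = 4Q/(πD²) = 1.239 m/s; Re = 1.94×10^5; ε/D = 1.95×10^-4; f = 0.01716
h_f = f(L/D)V²/2g = 13.38 m
Total head H = z + h_f = 59.7 + 13.38 = 73.08 m
P_hyd = ρgQH = 789.0·9.81·0.0589·73.08 = 33.32 kW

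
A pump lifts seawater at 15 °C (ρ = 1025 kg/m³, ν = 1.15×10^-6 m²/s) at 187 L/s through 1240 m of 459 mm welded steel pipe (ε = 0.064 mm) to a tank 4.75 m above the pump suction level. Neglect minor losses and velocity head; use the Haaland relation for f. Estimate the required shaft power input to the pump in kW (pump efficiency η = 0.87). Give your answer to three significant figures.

P_shaft ≈ 15.9 kW

V = 4Q/(πD²) = 1.130 m/s; Re = 4.51×10^5; ε/D = 1.39×10^-4; f = 0.01485
h_f = f(L/D)V²/2g = 2.611 m
Total head H = z + h_f = 4.75 + 2.611 = 7.361 m
P_hyd = ρgQH = 1025·9.81·0.187·7.361 = 13.84 kW
P_shaft = P_hyd/η = 13.84/0.87 = 15.91 kW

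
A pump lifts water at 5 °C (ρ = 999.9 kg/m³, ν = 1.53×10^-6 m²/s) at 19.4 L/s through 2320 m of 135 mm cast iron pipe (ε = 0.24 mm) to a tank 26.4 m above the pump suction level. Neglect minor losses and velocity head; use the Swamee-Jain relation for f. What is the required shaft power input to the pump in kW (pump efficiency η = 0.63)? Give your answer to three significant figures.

V = 4Q/(πD²) = 1.355 m/s; Re = 1.20×10^5; ε/D = 0.00178; f = 0.02446
h_f = f(L/D)V²/2g = 39.35 m
Total head H = z + h_f = 26.4 + 39.35 = 65.75 m
P_hyd = ρgQH = 999.9·9.81·0.0194·65.75 = 12.51 kW
P_shaft = P_hyd/η = 12.51/0.63 = 19.86 kW

P_shaft ≈ 19.9 kW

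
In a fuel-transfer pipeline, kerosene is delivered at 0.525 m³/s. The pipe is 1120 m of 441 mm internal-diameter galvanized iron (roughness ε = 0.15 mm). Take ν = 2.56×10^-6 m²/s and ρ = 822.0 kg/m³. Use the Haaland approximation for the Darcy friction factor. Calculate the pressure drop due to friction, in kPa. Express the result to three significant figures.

V = 4Q/(πD²) = 4·0.525/(π·0.441²) = 3.437 m/s
Re = VD/ν = 3.437·0.441/2.56×10^-6 = 5.92×10^5 → turbulent
ε/D = 0.15/441 = 3.40×10^-4
Haaland: f = 0.01631
h_f = f(L/D)V²/(2g) = 0.01631·(1120/0.441)·3.437²/(2·9.81) = 24.95 m
Δp = ρg·h_f = 822.0·9.81·24.95 = 201.2 kPa

Δp ≈ 201 kPa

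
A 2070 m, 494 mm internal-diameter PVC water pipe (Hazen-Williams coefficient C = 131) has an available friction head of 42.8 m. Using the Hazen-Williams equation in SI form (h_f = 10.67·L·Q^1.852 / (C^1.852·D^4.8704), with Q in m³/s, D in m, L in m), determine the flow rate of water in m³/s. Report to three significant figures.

Rearranging: Q = [h_f·C^1.852·D^4.8704 / (10.67·L)]^(1/1.852)
Q = [42.8·131^1.852·0.494^4.8704 / (10.67·2070)]^0.540 = 0.7032 m³/s

Q ≈ 0.703 m³/s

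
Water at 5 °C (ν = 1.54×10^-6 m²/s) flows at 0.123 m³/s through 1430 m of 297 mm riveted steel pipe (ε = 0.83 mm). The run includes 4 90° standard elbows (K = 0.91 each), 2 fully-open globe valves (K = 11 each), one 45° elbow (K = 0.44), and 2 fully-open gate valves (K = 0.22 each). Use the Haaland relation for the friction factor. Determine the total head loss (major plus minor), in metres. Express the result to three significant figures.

V = 4Q/(πD²) = 1.775 m/s; V²/2g = 0.1607 m
Re = 3.42×10^5, ε/D = 0.00279 → f = 0.02607 (Haaland)
Major: h_f = f(L/D)·V²/2g = 0.02607·4815·0.1607 = 20.17 m
Minor: ΣK = 26.5; h_m = ΣK·V²/2g = 4.261 m
Total H_L = 20.17 + 4.261 = 24.43 m

H_L ≈ 24.4 m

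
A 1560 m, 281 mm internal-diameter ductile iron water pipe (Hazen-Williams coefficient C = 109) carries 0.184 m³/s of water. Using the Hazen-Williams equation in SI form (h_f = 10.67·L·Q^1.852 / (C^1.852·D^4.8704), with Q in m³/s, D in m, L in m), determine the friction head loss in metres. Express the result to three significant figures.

h_f = 10.67·1560·0.184^1.852 / (109^1.852·0.281^4.8704) = 59.08 m

h_f ≈ 59.1 m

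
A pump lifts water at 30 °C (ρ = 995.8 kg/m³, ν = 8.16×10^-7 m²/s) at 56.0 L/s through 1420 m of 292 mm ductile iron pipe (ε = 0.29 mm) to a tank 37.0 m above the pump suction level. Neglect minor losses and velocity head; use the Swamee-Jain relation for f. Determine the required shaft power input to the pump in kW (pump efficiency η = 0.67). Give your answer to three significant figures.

V = 4Q/(πD²) = 0.8362 m/s; Re = 2.99×10^5; ε/D = 9.93×10^-4; f = 0.02072
h_f = f(L/D)V²/2g = 3.591 m
Total head H = z + h_f = 37.0 + 3.591 = 40.59 m
P_hyd = ρgQH = 995.8·9.81·0.0560·40.59 = 22.21 kW
P_shaft = P_hyd/η = 22.21/0.67 = 33.14 kW

P_shaft ≈ 33.1 kW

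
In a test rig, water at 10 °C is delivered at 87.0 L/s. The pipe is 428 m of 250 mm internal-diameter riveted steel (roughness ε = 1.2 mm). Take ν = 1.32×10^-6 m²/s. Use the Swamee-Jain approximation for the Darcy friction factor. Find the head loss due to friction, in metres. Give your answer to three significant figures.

h_f ≈ 8.34 m

V = 4Q/(πD²) = 4·0.0870/(π·0.250²) = 1.772 m/s
Re = VD/ν = 1.772·0.250/1.32×10^-6 = 3.36×10^5 → turbulent
ε/D = 1.2/250 = 0.00480
Swamee-Jain: f = 0.03041
h_f = f(L/D)V²/(2g) = 0.03041·(428/0.250)·1.772²/(2·9.81) = 8.337 m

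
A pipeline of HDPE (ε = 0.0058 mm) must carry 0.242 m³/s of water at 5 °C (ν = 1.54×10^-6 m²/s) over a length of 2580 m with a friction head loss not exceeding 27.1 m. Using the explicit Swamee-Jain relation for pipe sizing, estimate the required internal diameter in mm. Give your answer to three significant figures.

D ≈ 364 mm

Swamee-Jain (Type III): D = 0.66·[ε^1.25·(LQ²/(gh_f))^4.75 + ν·Q^9.4·(L/(gh_f))^5.2]^0.04
LQ²/(gh_f) = 0.5683; L/(gh_f) = 9.705
Term 1 = ε^1.25·(…)^4.75 = 1.94×10^-8; Term 2 = ν·Q^9.4·(…)^5.2 = 3.37×10^-7
D = 0.66·(1.94×10^-8 + 3.37×10^-7)^0.04 = 0.3644 m = 364 mm
Check: V = 2.32 m/s, Re = 5.49×10^5, f = 0.01314, h_f = 25.5 m ≈ 27.1 m ✓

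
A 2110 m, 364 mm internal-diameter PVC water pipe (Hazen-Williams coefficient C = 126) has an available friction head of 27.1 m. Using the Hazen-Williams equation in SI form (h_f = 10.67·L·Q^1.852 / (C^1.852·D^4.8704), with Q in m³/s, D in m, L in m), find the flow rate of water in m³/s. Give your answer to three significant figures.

Rearranging: Q = [h_f·C^1.852·D^4.8704 / (10.67·L)]^(1/1.852)
Q = [27.1·126^1.852·0.364^4.8704 / (10.67·2110)]^0.540 = 0.2343 m³/s

Q ≈ 0.234 m³/s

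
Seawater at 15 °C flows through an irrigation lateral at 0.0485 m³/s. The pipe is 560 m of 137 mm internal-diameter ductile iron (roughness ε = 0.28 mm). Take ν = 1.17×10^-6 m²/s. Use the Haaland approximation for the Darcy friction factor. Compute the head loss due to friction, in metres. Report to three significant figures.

h_f ≈ 54.2 m

V = 4Q/(πD²) = 4·0.0485/(π·0.137²) = 3.290 m/s
Re = VD/ν = 3.290·0.137/1.17×10^-6 = 3.85×10^5 → turbulent
ε/D = 0.28/137 = 0.00204
Haaland: f = 0.02401
h_f = f(L/D)V²/(2g) = 0.02401·(560/0.137)·3.290²/(2·9.81) = 54.16 m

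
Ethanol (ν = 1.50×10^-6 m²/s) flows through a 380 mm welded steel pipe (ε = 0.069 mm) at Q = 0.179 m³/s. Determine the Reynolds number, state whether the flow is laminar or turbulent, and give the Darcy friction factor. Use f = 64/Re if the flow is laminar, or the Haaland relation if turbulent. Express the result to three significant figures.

Re ≈ 4.00×10^5; turbulent; f ≈ 0.0154

V = 4Q/(πD²) = 1.578 m/s
Re = VD/ν = 1.578·0.380/1.50×10^-6 = 4.00×10^5
Re > 4000 → turbulent; ε/D = 1.82×10^-4
Haaland: f = 0.01543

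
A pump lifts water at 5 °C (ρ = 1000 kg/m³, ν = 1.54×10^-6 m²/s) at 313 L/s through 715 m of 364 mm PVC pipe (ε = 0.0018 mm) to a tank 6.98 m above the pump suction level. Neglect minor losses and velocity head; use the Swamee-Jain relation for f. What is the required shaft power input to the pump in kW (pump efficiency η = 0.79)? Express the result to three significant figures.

V = 4Q/(πD²) = 3.008 m/s; Re = 7.11×10^5; ε/D = 4.95×10^-6; f = 0.01240
h_f = f(L/D)V²/2g = 11.23 m
Total head H = z + h_f = 6.98 + 11.23 = 18.21 m
P_hyd = ρgQH = 1000·9.81·0.313·18.21 = 55.93 kW
P_shaft = P_hyd/η = 55.93/0.79 = 70.80 kW

P_shaft ≈ 70.8 kW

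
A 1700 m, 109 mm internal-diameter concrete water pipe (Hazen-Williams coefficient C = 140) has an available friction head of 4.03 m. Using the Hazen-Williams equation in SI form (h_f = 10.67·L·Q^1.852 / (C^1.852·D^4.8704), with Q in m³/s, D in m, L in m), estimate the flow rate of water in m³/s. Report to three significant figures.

Q ≈ 0.00439 m³/s

Rearranging: Q = [h_f·C^1.852·D^4.8704 / (10.67·L)]^(1/1.852)
Q = [4.03·140^1.852·0.109^4.8704 / (10.67·1700)]^0.540 = 0.004387 m³/s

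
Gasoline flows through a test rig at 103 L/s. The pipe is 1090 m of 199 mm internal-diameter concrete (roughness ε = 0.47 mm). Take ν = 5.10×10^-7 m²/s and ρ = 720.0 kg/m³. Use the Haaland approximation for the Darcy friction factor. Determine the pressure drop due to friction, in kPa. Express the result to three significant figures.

V = 4Q/(πD²) = 4·0.103/(π·0.199²) = 3.312 m/s
Re = VD/ν = 3.312·0.199/5.10×10^-7 = 1.29×10^6 → turbulent
ε/D = 0.47/199 = 0.00236
Haaland: f = 0.02465
h_f = f(L/D)V²/(2g) = 0.02465·(1090/0.199)·3.312²/(2·9.81) = 75.48 m
Δp = ρg·h_f = 720.0·9.81·75.48 = 533.1 kPa

Δp ≈ 533 kPa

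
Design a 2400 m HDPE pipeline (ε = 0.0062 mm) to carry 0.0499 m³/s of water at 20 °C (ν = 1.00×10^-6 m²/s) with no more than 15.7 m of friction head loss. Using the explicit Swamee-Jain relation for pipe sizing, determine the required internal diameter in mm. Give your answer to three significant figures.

Swamee-Jain (Type III): D = 0.66·[ε^1.25·(LQ²/(gh_f))^4.75 + ν·Q^9.4·(L/(gh_f))^5.2]^0.04
LQ²/(gh_f) = 0.03880; L/(gh_f) = 15.58
Term 1 = ε^1.25·(…)^4.75 = 6.13×10^-14; Term 2 = ν·Q^9.4·(…)^5.2 = 9.20×10^-13
D = 0.66·(6.13×10^-14 + 9.20×10^-13)^0.04 = 0.2184 m = 218 mm
Check: V = 1.33 m/s, Re = 2.91×10^5, f = 0.01478, h_f = 14.7 m ≈ 15.7 m ✓

D ≈ 218 mm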